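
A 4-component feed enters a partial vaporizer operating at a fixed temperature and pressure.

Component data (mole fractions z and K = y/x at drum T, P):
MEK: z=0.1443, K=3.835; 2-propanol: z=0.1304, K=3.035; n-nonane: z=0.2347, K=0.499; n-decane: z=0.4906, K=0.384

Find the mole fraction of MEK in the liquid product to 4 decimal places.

Material balance + equilibrium reduce to Σ zᵢ(Kᵢ−1)/(1+ψ(Kᵢ−1)) = 0.
Feasibility: ΣzᵢKᵢ = 1.2547, Σzᵢ/Kᵢ = 1.8285 — both > 1, two phases present.
Newton–Raphson from ψ = 0.56:
  ψ = 0.5600: g = -0.34268, g' = -0.8389 → ψ = 0.1515
  ψ = 0.1515: g = 0.02846, g' = -1.1785 → ψ = 0.1756
  ψ = 0.1756: g = 0.00079, g' = -1.1148 → ψ = 0.1763
Converged at ψ = 0.1763.
Compositions from xᵢ = zᵢ/(1+ψ(Kᵢ−1)), yᵢ = Kᵢxᵢ:
  MEK: x = 0.0962, y = 0.3689
  2-propanol: x = 0.0960, y = 0.2912
  n-nonane: x = 0.2574, y = 0.1285
  n-decane: x = 0.5504, y = 0.2113

x_MEK = 0.0962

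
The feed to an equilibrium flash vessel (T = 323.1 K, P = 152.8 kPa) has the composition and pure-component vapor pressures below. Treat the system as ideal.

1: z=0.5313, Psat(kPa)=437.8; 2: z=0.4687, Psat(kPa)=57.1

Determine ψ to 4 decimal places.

ψ = 0.5970

Raoult's law: Kᵢ = Pᵢˢᵃᵗ/P = Pᵢˢᵃᵗ/152.8.
  K_1 = 437.8/152.8 = 2.865183, K_2 = 57.1/152.8 = 0.373691
Rachford–Rice: g(ψ) = Σ zᵢ(Kᵢ−1)/(1+ψ(Kᵢ−1)) = 0.
Check two-phase: ΣzᵢKᵢ = 1.6974 > 1 and Σzᵢ/Kᵢ = 1.4397 > 1, so g(0) = 0.6974 > 0 and g(1) = -0.4397 < 0.
Binary case is linear: z₁(K₁−1)(1+ψ(K₂−1)) + z₂(K₂−1)(1+ψ(K₁−1)) = 0
⇒ ψ = [z₁(K₁−1)+z₂(K₂−1)] / [−(K₁−1)(K₂−1)] = 0.69742/1.16818 = 0.5970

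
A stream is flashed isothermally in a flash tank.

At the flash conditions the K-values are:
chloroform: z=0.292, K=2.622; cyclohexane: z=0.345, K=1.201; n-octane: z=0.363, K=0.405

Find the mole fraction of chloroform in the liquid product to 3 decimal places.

Material balance + equilibrium reduce to Σ zᵢ(Kᵢ−1)/(1+ψ(Kᵢ−1)) = 0.
g(0) = ΣzᵢKᵢ − 1 = 0.327 and g(1) = 1 − Σzᵢ/Kᵢ = -0.295, so a root lies in (0, 1).
Newton–Raphson from ψ = 0.5:
  ψ = 0.500: g = 0.0171, g' = -0.506 → ψ = 0.534
Converged at ψ = 0.534.
Compositions from xᵢ = zᵢ/(1+ψ(Kᵢ−1)), yᵢ = Kᵢxᵢ:
  chloroform: x = 0.157, y = 0.410
  cyclohexane: x = 0.312, y = 0.374
  n-octane: x = 0.532, y = 0.215

x_chloroform = 0.157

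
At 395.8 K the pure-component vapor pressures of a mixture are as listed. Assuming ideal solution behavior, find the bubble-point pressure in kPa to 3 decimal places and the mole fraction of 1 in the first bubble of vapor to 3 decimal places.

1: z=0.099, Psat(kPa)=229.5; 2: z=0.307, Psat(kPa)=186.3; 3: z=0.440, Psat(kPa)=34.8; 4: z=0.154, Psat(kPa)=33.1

Pbub = 100.324 kPa, y_1 = 0.226

At the bubble point ψ → 0, so ΣzᵢKᵢ = 1 with Kᵢ = Pᵢˢᵃᵗ/P ⇒ P = ΣzᵢPᵢˢᵃᵗ.
P = 0.099·229.5 + 0.307·186.3 + 0.440·34.8 + 0.154·33.1 = 100.324 kPa
yᵢ = zᵢPᵢˢᵃᵗ/P ⇒ y_1 = 0.099·229.5/100.324 = 0.226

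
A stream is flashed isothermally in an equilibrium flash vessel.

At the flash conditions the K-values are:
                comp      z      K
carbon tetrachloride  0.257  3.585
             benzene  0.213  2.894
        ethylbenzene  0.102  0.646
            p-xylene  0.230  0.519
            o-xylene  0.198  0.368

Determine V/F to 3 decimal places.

Newton iteration, V/F⁰ = 0.5:
  V/F = 0.500: g = 0.1245, g' = -0.808 → V/F = 0.654
  V/F = 0.654: g = 0.0054, g' = -0.754 → V/F = 0.661
Converged at V/F = 0.661.

V/F = 0.661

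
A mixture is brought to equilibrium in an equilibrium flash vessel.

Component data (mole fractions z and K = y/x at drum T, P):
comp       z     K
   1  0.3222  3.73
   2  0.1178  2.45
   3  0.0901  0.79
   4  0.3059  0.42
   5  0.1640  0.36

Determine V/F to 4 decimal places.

V/F = 0.5533

Material balance + equilibrium reduce to Σ zᵢ(Kᵢ−1)/(1+V/F(Kᵢ−1)) = 0.
g(0) = ΣzᵢKᵢ − 1 = 0.7491 and g(1) = 1 − Σzᵢ/Kᵢ = -0.4324, so a root lies in (0, 1).
Newton–Raphson from V/F = 0.42:
  V/F = 0.4200: g = 0.11707, g' = -0.9271 → V/F = 0.5463
  V/F = 0.5463: g = 0.00592, g' = -0.8484 → V/F = 0.5533
Converged at V/F = 0.5533.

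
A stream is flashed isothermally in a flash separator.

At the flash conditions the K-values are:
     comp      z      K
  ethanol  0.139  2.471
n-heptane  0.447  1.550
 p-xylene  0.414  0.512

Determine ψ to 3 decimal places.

ψ = 0.622

Material balance + equilibrium reduce to Σ zᵢ(Kᵢ−1)/(1+ψ(Kᵢ−1)) = 0.
Feasibility: ΣzᵢKᵢ = 1.248, Σzᵢ/Kᵢ = 1.153 — both > 1, two phases present.
Newton iteration, ψ⁰ = 0.6:
  ψ = 0.600: g = 0.0078, g' = -0.358 → ψ = 0.622
Converged at ψ = 0.622.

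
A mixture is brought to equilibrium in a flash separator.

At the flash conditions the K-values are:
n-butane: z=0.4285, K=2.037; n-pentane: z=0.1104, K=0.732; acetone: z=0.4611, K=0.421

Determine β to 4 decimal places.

β = 0.2677

Let β = V/F and solve Σ zᵢ(Kᵢ−1)/(1+β(Kᵢ−1)) = 0.
Feasibility: ΣzᵢKᵢ = 1.1478, Σzᵢ/Kᵢ = 1.4564 — both > 1, two phases present.
Iterate (Newton) starting at β = 0.52:
  β = 0.5200: g = -0.12768, g' = -0.5216 → β = 0.2752
  β = 0.2752: g = -0.00384, g' = -0.5069 → β = 0.2677
Converged at β = 0.2677.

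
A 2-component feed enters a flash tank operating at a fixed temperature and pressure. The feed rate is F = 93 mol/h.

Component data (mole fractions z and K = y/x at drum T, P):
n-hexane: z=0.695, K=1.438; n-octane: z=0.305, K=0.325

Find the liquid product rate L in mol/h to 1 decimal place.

L = 62.0 mol/h

Binary case is linear: z₁(K₁−1)(1+ψ(K₂−1)) + z₂(K₂−1)(1+ψ(K₁−1)) = 0
⇒ ψ = [z₁(K₁−1)+z₂(K₂−1)] / [−(K₁−1)(K₂−1)] = 0.0985/0.2956 = 0.333
Then V = ψ·F = 0.3333·93 = 31.0 mol/h and L = F − V = 62.0 mol/h.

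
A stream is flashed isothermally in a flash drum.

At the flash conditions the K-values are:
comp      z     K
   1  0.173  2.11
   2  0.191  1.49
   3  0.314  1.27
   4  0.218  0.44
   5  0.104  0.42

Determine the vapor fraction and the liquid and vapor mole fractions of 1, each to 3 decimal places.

Newton iteration, ψ⁰ = 0.65:
  ψ = 0.650: g = -0.0341, g' = -0.374 → ψ = 0.559
  ψ = 0.559: g = -0.0013, g' = -0.348 → ψ = 0.555
Converged at ψ = 0.555.
Compositions from xᵢ = zᵢ/(1+ψ(Kᵢ−1)), yᵢ = Kᵢxᵢ:
  1: x = 0.107, y = 0.226
  2: x = 0.150, y = 0.224
  3: x = 0.273, y = 0.347
  4: x = 0.316, y = 0.139
  5: x = 0.153, y = 0.064

ψ = 0.555, x_1 = 0.107, y_1 = 0.226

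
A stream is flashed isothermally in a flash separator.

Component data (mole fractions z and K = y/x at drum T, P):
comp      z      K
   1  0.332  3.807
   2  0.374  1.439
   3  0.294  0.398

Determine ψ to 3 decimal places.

ψ = 0.894

Let ψ = V/F and solve Σ zᵢ(Kᵢ−1)/(1+ψ(Kᵢ−1)) = 0.
g(0) = ΣzᵢKᵢ − 1 = 0.919 and g(1) = 1 − Σzᵢ/Kᵢ = -0.086, so a root lies in (0, 1).
Newton–Raphson from ψ = 0.31:
  ψ = 0.310: g = 0.4252, g' = -0.965 → ψ = 0.751
  ψ = 0.751: g = 0.1005, g' = -0.666 → ψ = 0.901
  ψ = 0.901: g = -0.0054, g' = -0.756 → ψ = 0.894
Converged at ψ = 0.894.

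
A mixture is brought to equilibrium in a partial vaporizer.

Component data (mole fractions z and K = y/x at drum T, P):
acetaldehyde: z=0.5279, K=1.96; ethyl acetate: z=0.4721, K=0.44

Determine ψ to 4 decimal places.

Let ψ = V/F and solve Σ zᵢ(Kᵢ−1)/(1+ψ(Kᵢ−1)) = 0.
g(0) = ΣzᵢKᵢ − 1 = 0.2424 and g(1) = 1 − Σzᵢ/Kᵢ = -0.3423, so a root lies in (0, 1).
Newton–Raphson from ψ = 0.5:
  ψ = 0.5000: g = -0.02477, g' = -0.5077 → ψ = 0.4512
  ψ = 0.4512: g = -0.00016, g' = -0.5020 → ψ = 0.4509
Converged at ψ = 0.4509.

ψ = 0.4509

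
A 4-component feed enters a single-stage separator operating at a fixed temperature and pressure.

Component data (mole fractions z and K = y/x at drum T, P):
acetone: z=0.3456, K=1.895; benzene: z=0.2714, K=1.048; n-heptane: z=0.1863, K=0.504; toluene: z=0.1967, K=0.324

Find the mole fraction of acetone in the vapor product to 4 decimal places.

Let ψ = V/F and solve Σ zᵢ(Kᵢ−1)/(1+ψ(Kᵢ−1)) = 0.
Feasibility: ΣzᵢKᵢ = 1.0970, Σzᵢ/Kᵢ = 1.4181 — both > 1, two phases present.
Newton iteration, ψ⁰ = 0.5:
  ψ = 0.5000: g = -0.09733, g' = -0.4189 → ψ = 0.2676
  ψ = 0.2676: g = -0.00649, g' = -0.3757 → ψ = 0.2504
Converged at ψ = 0.2504.
Compositions from xᵢ = zᵢ/(1+ψ(Kᵢ−1)), yᵢ = Kᵢxᵢ:
  acetone: x = 0.2823, y = 0.5350
  benzene: x = 0.2682, y = 0.2810
  n-heptane: x = 0.2127, y = 0.1072
  toluene: x = 0.2368, y = 0.0767

y_acetone = 0.5350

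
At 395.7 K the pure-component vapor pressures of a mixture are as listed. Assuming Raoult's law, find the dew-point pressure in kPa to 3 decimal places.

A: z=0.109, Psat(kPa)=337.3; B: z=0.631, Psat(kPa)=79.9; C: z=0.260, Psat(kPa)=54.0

Pdew = 76.715 kPa

At the dew point ψ → 1, so Σzᵢ/Kᵢ = 1 with Kᵢ = Pᵢˢᵃᵗ/P ⇒ 1/P = Σzᵢ/Pᵢˢᵃᵗ.
1/P = 0.109/337.3 + 0.631/79.9 + 0.260/54.0 = 0.013035 ⇒ P = 76.715 kPa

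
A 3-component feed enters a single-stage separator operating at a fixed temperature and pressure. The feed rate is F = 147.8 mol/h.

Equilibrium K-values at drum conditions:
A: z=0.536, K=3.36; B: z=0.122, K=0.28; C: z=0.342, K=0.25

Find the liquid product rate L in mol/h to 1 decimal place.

Material balance + equilibrium reduce to Σ zᵢ(Kᵢ−1)/(1+ψ(Kᵢ−1)) = 0.
Check two-phase: ΣzᵢKᵢ = 1.921 > 1 and Σzᵢ/Kᵢ = 1.963 > 1, so g(0) = 0.921 > 0 and g(1) = -0.963 < 0.
Iterate (Newton) starting at ψ = 0.56:
  ψ = 0.560: g = -0.0446, g' = -1.303 → ψ = 0.526
Converged at ψ = 0.526.
Then V = ψ·F = 0.5255·147.8 = 77.7 mol/h and L = F − V = 70.1 mol/h.

L = 70.1 mol/h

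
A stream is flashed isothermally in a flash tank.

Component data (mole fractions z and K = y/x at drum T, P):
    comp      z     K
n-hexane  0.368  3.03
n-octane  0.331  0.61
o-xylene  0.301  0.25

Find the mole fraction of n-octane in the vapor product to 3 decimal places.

Let β = V/F and solve Σ zᵢ(Kᵢ−1)/(1+β(Kᵢ−1)) = 0.
g(0) = ΣzᵢKᵢ − 1 = 0.392 and g(1) = 1 − Σzᵢ/Kᵢ = -0.868, so a root lies in (0, 1).
Iterate (Newton) starting at β = 0.5:
  β = 0.500: g = -0.1508, g' = -0.885 → β = 0.330
  β = 0.330: g = -0.0004, g' = -0.909 → β = 0.329
Converged at β = 0.329.
Compositions from xᵢ = zᵢ/(1+β(Kᵢ−1)), yᵢ = Kᵢxᵢ:
  n-hexane: x = 0.221, y = 0.668
  n-octane: x = 0.380, y = 0.232
  o-xylene: x = 0.400, y = 0.100

y_n-octane = 0.232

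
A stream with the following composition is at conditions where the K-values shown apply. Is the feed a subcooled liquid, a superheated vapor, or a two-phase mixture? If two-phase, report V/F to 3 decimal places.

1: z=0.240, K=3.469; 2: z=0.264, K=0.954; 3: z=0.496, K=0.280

two-phase, V/F = 0.168

ΣzᵢKᵢ = 1.223; Σzᵢ/Kᵢ = 2.117.
Both exceed 1, so a two-phase solution exists.
Let ψ = V/F and solve Σ zᵢ(Kᵢ−1)/(1+ψ(Kᵢ−1)) = 0.
Iterate (Newton) starting at ψ = 0.69:
  ψ = 0.690: g = -0.5031, g' = -1.216 → ψ = 0.276
  ψ = 0.276: g = -0.1059, g' = -0.918 → ψ = 0.161
  ψ = 0.161: g = 0.0078, g' = -1.079 → ψ = 0.168
Converged at ψ = 0.168.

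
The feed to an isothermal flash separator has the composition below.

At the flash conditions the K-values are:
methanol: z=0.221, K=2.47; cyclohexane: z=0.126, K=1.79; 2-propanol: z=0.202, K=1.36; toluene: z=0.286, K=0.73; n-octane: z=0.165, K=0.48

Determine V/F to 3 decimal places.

Material balance + equilibrium reduce to Σ zᵢ(Kᵢ−1)/(1+V/F(Kᵢ−1)) = 0.
g(0) = ΣzᵢKᵢ − 1 = 0.334 and g(1) = 1 − Σzᵢ/Kᵢ = -0.044, so a root lies in (0, 1).
Newton iteration, V/F⁰ = 0.62:
  V/F = 0.620: g = 0.0769, g' = -0.311 → V/F = 0.867
  V/F = 0.867: g = 0.0002, g' = -0.319 → V/F = 0.868
Converged at V/F = 0.868.

V/F = 0.868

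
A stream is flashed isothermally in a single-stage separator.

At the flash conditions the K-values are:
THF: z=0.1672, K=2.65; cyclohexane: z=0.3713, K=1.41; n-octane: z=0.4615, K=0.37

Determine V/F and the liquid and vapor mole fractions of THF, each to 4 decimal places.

Rachford–Rice: g(V/F) = Σ zᵢ(Kᵢ−1)/(1+V/F(Kᵢ−1)) = 0.
g(0) = ΣzᵢKᵢ − 1 = 0.1374 and g(1) = 1 − Σzᵢ/Kᵢ = -0.5737, so a root lies in (0, 1).
Newton iteration, V/F⁰ = 0.61:
  V/F = 0.6100: g = -0.21295, g' = -0.6362 → V/F = 0.2753
  V/F = 0.2753: g = -0.02524, g' = -0.5337 → V/F = 0.2280
  V/F = 0.2280: g = 0.00018, g' = -0.5423 → V/F = 0.2283
Converged at V/F = 0.2283.
Compositions from xᵢ = zᵢ/(1+V/F(Kᵢ−1)), yᵢ = Kᵢxᵢ:
  THF: x = 0.1214, y = 0.3218
  cyclohexane: x = 0.3395, y = 0.4787
  n-octane: x = 0.5390, y = 0.1994

V/F = 0.2283, x_THF = 0.1214, y_THF = 0.3218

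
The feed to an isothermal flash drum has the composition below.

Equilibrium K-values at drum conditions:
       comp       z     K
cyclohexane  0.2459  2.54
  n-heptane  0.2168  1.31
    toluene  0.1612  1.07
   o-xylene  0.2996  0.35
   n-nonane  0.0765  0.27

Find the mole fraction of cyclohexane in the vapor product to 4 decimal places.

Newton–Raphson from V/F = 0.5:
  V/F = 0.5000: g = -0.09341, g' = -0.5814 → V/F = 0.3393
  V/F = 0.3393: g = -0.00354, g' = -0.5498 → V/F = 0.3329
Converged at V/F = 0.3329.
Compositions from xᵢ = zᵢ/(1+V/F(Kᵢ−1)), yᵢ = Kᵢxᵢ:
  cyclohexane: x = 0.1626, y = 0.4129
  n-heptane: x = 0.1965, y = 0.2574
  toluene: x = 0.1575, y = 0.1686
  o-xylene: x = 0.3823, y = 0.1338
  n-nonane: x = 0.1011, y = 0.0273

y_cyclohexane = 0.4129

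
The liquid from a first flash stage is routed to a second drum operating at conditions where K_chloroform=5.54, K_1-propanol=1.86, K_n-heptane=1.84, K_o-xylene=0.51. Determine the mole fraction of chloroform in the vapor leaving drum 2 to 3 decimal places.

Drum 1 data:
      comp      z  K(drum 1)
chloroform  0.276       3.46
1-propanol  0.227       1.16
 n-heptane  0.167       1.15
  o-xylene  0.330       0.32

y_chloroform (drum 2) = 0.181

Drum 1:
Newton–Raphson from ψ₁ = 0.5:
  ψ₁ = 0.500: g = 0.0214, g' = -0.694 → ψ₁ = 0.531
Converged at ψ₁ = 0.531.
Drum-1 compositions:
  chloroform: x = 0.120, y = 0.414
  1-propanol: x = 0.209, y = 0.243
  n-heptane: x = 0.155, y = 0.178
  o-xylene: x = 0.516, y = 0.165
Drum-2 feed = drum-1 liquid: z₂ = (0.1197, 0.2092, 0.1547, 0.5164).
Drum 2:
Rachford–Rice: g(ψ₂) = Σ zᵢ(Kᵢ−1)/(1+ψ₂(Kᵢ−1)) = 0.
Feasibility: ΣzᵢKᵢ = 1.600, Σzᵢ/Kᵢ = 1.231 — both > 1, two phases present.
Newton iteration, ψ₂⁰ = 0.5:
  ψ₂ = 0.500: g = 0.0484, g' = -0.578 → ψ₂ = 0.584
  ψ₂ = 0.584: g = 0.0015, g' = -0.546 → ψ₂ = 0.586
Converged at ψ₂ = 0.586.
  chloroform: x = 0.033, y = 0.181
  1-propanol: x = 0.139, y = 0.259
  n-heptane: x = 0.104, y = 0.191
  o-xylene: x = 0.725, y = 0.370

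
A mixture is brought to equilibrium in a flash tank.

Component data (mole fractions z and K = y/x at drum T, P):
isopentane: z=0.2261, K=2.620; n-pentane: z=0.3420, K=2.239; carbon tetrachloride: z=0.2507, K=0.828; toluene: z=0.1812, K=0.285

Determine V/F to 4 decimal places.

V/F = 0.8252

Rachford–Rice: g(V/F) = Σ zᵢ(Kᵢ−1)/(1+V/F(Kᵢ−1)) = 0.
g(0) = ΣzᵢKᵢ − 1 = 0.6173 and g(1) = 1 − Σzᵢ/Kᵢ = -0.1776, so a root lies in (0, 1).
Iterate (Newton) starting at V/F = 0.5:
  V/F = 0.5000: g = 0.21519, g' = -0.6146 → V/F = 0.8501
  V/F = 0.8501: g = -0.02044, g' = -0.8421 → V/F = 0.8259
  V/F = 0.8259: g = -0.00053, g' = -0.7993 → V/F = 0.8252
Converged at V/F = 0.8252.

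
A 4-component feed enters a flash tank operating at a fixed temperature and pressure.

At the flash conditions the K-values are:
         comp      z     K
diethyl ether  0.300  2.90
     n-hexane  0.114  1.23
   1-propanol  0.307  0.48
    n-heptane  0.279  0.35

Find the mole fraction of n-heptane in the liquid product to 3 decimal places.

x_n-heptane = 0.337

Let ψ = V/F and solve Σ zᵢ(Kᵢ−1)/(1+ψ(Kᵢ−1)) = 0.
Check two-phase: ΣzᵢKᵢ = 1.255 > 1 and Σzᵢ/Kᵢ = 1.633 > 1, so g(0) = 0.255 > 0 and g(1) = -0.633 < 0.
Iterate (Newton) starting at ψ = 0.56:
  ψ = 0.560: g = -0.2110, g' = -0.716 → ψ = 0.265
  ψ = 0.265: g = -0.0005, g' = -0.768 → ψ = 0.264
Converged at ψ = 0.264.
Compositions from xᵢ = zᵢ/(1+ψ(Kᵢ−1)), yᵢ = Kᵢxᵢ:
  diethyl ether: x = 0.200, y = 0.579
  n-hexane: x = 0.107, y = 0.132
  1-propanol: x = 0.356, y = 0.171
  n-heptane: x = 0.337, y = 0.118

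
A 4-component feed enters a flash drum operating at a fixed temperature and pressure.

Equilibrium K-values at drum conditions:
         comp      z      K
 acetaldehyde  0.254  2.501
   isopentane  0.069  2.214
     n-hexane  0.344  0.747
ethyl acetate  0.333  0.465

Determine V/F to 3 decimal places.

V/F = 0.337

Rachford–Rice: g(V/F) = Σ zᵢ(Kᵢ−1)/(1+V/F(Kᵢ−1)) = 0.
Check two-phase: ΣzᵢKᵢ = 1.200 > 1 and Σzᵢ/Kᵢ = 1.309 > 1, so g(0) = 0.200 > 0 and g(1) = -0.309 < 0.
Newton iteration, V/F⁰ = 0.5:
  V/F = 0.500: g = -0.0729, g' = -0.433 → V/F = 0.331
  V/F = 0.331: g = 0.0028, g' = -0.474 → V/F = 0.337
Converged at V/F = 0.337.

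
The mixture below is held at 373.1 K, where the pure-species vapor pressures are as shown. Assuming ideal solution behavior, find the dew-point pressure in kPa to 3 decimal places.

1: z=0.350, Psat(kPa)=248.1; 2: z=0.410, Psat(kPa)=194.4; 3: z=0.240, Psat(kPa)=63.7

Pdew = 137.222 kPa

At the dew point ψ → 1, so Σzᵢ/Kᵢ = 1 with Kᵢ = Pᵢˢᵃᵗ/P ⇒ 1/P = Σzᵢ/Pᵢˢᵃᵗ.
1/P = 0.350/248.1 + 0.410/194.4 + 0.240/63.7 = 0.007287 ⇒ P = 137.222 kPa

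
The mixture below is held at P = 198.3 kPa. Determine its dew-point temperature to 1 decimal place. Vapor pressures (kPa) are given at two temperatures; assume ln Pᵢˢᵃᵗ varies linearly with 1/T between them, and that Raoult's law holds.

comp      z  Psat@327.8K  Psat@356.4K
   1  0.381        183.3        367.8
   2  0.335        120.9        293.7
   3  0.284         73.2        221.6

Dew-point temperature: Σzᵢ·P/Pᵢˢᵃᵗ(T) = 1. Interpolate ln Pᵢˢᵃᵗ = aᵢ + bᵢ/T.
  T = 327.8 K: ΣzᵢP/Pᵢˢᵃᵗ = 1.7310
  T = 356.4 K: ΣzᵢP/Pᵢˢᵃᵗ = 0.6857
  T = 342.1 K: ΣzᵢP/Pᵢˢᵃᵗ = 1.0649
  T = 349.2 K: ΣzᵢP/Pᵢˢᵃᵗ = 0.8513
  T = 345.6 K: ΣzᵢP/Pᵢˢᵃᵗ = 0.9523
  T = 343.9 K: ΣzᵢP/Pᵢˢᵃᵗ = 1.0051
Interpolating between 343.9 K and 345.6 K gives T ≈ 344.1 K.

T = 344.1 K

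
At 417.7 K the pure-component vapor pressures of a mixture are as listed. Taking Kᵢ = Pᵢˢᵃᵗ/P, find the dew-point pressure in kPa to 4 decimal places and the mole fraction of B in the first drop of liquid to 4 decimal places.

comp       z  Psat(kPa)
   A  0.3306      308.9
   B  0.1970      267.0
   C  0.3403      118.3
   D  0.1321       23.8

At the dew point ψ → 1, so Σzᵢ/Kᵢ = 1 with Kᵢ = Pᵢˢᵃᵗ/P ⇒ 1/P = Σzᵢ/Pᵢˢᵃᵗ.
1/P = 0.3306/308.9 + 0.1970/267.0 + 0.3403/118.3 + 0.1321/23.8 = 0.0102351 ⇒ P = 97.7032 kPa
xᵢ = zᵢP/Pᵢˢᵃᵗ ⇒ x_B = 0.1970·97.7032/267.0 = 0.0721

Pdew = 97.7032 kPa, x_B = 0.0721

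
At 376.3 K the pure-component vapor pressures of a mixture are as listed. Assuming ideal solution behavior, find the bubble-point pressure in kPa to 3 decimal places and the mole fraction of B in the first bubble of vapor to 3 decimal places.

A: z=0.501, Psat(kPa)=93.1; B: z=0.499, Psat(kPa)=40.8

At the bubble point ψ → 0, so ΣzᵢKᵢ = 1 with Kᵢ = Pᵢˢᵃᵗ/P ⇒ P = ΣzᵢPᵢˢᵃᵗ.
P = 0.501·93.1 + 0.499·40.8 = 67.002 kPa
yᵢ = zᵢPᵢˢᵃᵗ/P ⇒ y_B = 0.499·40.8/67.002 = 0.304

Pbub = 67.002 kPa, y_B = 0.304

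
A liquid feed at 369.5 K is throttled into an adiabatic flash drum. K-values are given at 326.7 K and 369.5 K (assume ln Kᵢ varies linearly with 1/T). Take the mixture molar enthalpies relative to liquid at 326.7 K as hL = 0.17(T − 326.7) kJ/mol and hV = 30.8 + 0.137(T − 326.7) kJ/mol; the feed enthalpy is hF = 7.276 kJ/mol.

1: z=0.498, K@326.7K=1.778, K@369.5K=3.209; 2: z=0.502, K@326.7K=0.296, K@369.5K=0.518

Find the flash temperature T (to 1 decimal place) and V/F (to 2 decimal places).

Adiabatic flash: solve Rachford–Rice at each trial T, then check hF = ψ·hV(T) + (1−ψ)·hL(T).
  T = 326.7 K: K = (1.778, 0.296), RR gives ψ = 0.062, H_out = 1.914 kJ/mol
  T = 369.5 K: K = (3.209, 0.518), RR gives ψ = 0.806, H_out = 30.961 kJ/mol
  T = 348.1 K: K = (2.432, 0.398), RR gives ψ = 0.477, H_out = 18.001 kJ/mol
  T = 337.4 K: K = (2.090, 0.345), RR gives ψ = 0.300, H_out = 10.946 kJ/mol
  T = 332.0 K: K = (1.929, 0.320), RR gives ψ = 0.192, H_out = 6.767 kJ/mol
  T = 334.7 K: K = (2.008, 0.332), RR gives ψ = 0.248, H_out = 8.931 kJ/mol
  T = 333.4 K: K = (1.970, 0.326), RR gives ψ = 0.221, H_out = 7.910 kJ/mol
Linear interpolation between T = 332.0 (H_out = 6.767) and T = 333.4 (H_out = 7.910) on hF = 7.276 gives T ≈ 332.6 K, at which ψ = 0.20.

T = 332.6 K, V/F = 0.20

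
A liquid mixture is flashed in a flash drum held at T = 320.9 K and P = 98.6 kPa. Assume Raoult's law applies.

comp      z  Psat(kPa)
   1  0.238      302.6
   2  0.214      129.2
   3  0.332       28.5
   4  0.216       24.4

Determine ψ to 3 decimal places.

ψ = 0.142

Raoult's law: Kᵢ = Pᵢˢᵃᵗ/P = Pᵢˢᵃᵗ/98.6.
  K_1 = 302.6/98.6 = 3.06897, K_2 = 129.2/98.6 = 1.31034, K_3 = 28.5/98.6 = 0.28905, K_4 = 24.4/98.6 = 0.24746
Rachford–Rice: g(ψ) = Σ zᵢ(Kᵢ−1)/(1+ψ(Kᵢ−1)) = 0.
Check two-phase: ΣzᵢKᵢ = 1.160 > 1 and Σzᵢ/Kᵢ = 2.262 > 1, so g(0) = 0.160 > 0 and g(1) = -1.262 < 0.
Iterate (Newton) starting at ψ = 0.69:
  ψ = 0.690: g = -0.5439, g' = -1.363 → ψ = 0.291
  ψ = 0.291: g = -0.1373, g' = -0.882 → ψ = 0.135
  ψ = 0.135: g = 0.0065, g' = -0.998 → ψ = 0.142
Converged at ψ = 0.142.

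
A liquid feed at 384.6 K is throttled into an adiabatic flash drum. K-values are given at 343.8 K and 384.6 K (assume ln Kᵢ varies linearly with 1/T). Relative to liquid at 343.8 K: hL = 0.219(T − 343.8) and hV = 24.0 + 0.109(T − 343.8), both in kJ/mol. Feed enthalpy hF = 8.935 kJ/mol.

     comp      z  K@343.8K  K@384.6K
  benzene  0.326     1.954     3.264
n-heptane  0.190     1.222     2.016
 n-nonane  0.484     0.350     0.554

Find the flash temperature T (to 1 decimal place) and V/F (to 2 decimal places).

T = 353.3 K, V/F = 0.30

Adiabatic flash: solve Rachford–Rice at each trial T, then check hF = ψ·hV(T) + (1−ψ)·hL(T).
  T = 343.8 K: K = (1.954, 1.222, 0.350), RR gives ψ = 0.077, H_out = 1.849 kJ/mol
  T = 384.6 K: K = (3.264, 2.016, 0.554), RR gives ψ = 0.867, H_out = 25.843 kJ/mol
  T = 364.2 K: K = (2.562, 1.592, 0.446), RR gives ψ = 0.503, H_out = 15.415 kJ/mol
  T = 354.0 K: K = (2.246, 1.400, 0.396), RR gives ψ = 0.312, H_out = 9.381 kJ/mol
  T = 348.9 K: K = (2.097, 1.309, 0.373), RR gives ψ = 0.203, H_out = 5.875 kJ/mol
  T = 351.4 K: K = (2.169, 1.353, 0.384), RR gives ψ = 0.258, H_out = 7.647 kJ/mol
  T = 352.7 K: K = (2.208, 1.377, 0.390), RR gives ψ = 0.286, H_out = 8.527 kJ/mol
Linear interpolation between T = 352.7 (H_out = 8.527) and T = 354.0 (H_out = 9.381) on hF = 8.935 gives T ≈ 353.3 K, at which ψ = 0.30.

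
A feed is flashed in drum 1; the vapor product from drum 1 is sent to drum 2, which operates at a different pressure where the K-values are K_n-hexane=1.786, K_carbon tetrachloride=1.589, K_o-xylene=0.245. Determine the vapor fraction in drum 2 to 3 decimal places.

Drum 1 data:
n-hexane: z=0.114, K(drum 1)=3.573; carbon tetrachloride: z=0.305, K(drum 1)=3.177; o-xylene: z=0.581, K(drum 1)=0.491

V/F (drum 2) = 0.168

Drum 1:
Let ψ₁ = V/F and solve Σ zᵢ(Kᵢ−1)/(1+ψ₁(Kᵢ−1)) = 0.
Check two-phase: ΣzᵢKᵢ = 1.662 > 1 and Σzᵢ/Kᵢ = 1.311 > 1, so g(0) = 0.662 > 0 and g(1) = -0.311 < 0.
Newton iteration, ψ₁⁰ = 0.5:
  ψ₁ = 0.500: g = 0.0495, g' = -0.747 → ψ₁ = 0.566
  ψ₁ = 0.566: g = 0.0012, g' = -0.712 → ψ₁ = 0.568
Converged at ψ₁ = 0.568.
Drum-1 compositions:
  n-hexane: x = 0.046, y = 0.165
  carbon tetrachloride: x = 0.136, y = 0.433
  o-xylene: x = 0.817, y = 0.401
Drum-2 feed = drum-1 vapor: z₂ = (0.1655, 0.4332, 0.4013).
Drum 2:
Material balance + equilibrium reduce to Σ zᵢ(Kᵢ−1)/(1+ψ₂(Kᵢ−1)) = 0.
Check two-phase: ΣzᵢKᵢ = 1.082 > 1 and Σzᵢ/Kᵢ = 2.003 > 1, so g(0) = 0.082 > 0 and g(1) = -1.003 < 0.
Newton iteration, ψ₂⁰ = 0.5:
  ψ₂ = 0.500: g = -0.1962, g' = -0.733 → ψ₂ = 0.232
  ψ₂ = 0.232: g = -0.0329, g' = -0.526 → ψ₂ = 0.170
  ψ₂ = 0.170: g = -0.0007, g' = -0.505 → ψ₂ = 0.168
Converged at ψ₂ = 0.168.
  n-hexane: x = 0.146, y = 0.261
  carbon tetrachloride: x = 0.394, y = 0.626
  o-xylene: x = 0.460, y = 0.113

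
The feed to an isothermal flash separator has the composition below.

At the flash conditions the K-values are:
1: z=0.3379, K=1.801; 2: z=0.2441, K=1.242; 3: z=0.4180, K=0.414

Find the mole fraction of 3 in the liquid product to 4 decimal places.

x_3 = 0.4844

Material balance + equilibrium reduce to Σ zᵢ(Kᵢ−1)/(1+V/F(Kᵢ−1)) = 0.
g(0) = ΣzᵢKᵢ − 1 = 0.0848 and g(1) = 1 − Σzᵢ/Kᵢ = -0.3938, so a root lies in (0, 1).
Iterate (Newton) starting at V/F = 0.61:
  V/F = 0.6100: g = -0.14793, g' = -0.4564 → V/F = 0.2859
  V/F = 0.2859: g = -0.01876, g' = -0.3632 → V/F = 0.2342
  V/F = 0.2342: g = -0.00011, g' = -0.3594 → V/F = 0.2339
Converged at V/F = 0.2339.
Compositions from xᵢ = zᵢ/(1+V/F(Kᵢ−1)), yᵢ = Kᵢxᵢ:
  1: x = 0.2846, y = 0.5125
  2: x = 0.2310, y = 0.2869
  3: x = 0.4844, y = 0.2005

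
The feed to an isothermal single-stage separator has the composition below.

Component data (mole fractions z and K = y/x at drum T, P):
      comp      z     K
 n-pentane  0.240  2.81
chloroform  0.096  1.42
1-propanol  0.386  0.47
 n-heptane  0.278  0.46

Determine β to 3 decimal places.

β = 0.142

Let β = V/F and solve Σ zᵢ(Kᵢ−1)/(1+β(Kᵢ−1)) = 0.
Feasibility: ΣzᵢKᵢ = 1.120, Σzᵢ/Kᵢ = 1.579 — both > 1, two phases present.
Newton iteration, β⁰ = 0.5:
  β = 0.500: g = -0.2226, g' = -0.581 → β = 0.117
  β = 0.117: g = 0.0187, g' = -0.767 → β = 0.141
  β = 0.141: g = 0.0004, g' = -0.736 → β = 0.142
Converged at β = 0.142.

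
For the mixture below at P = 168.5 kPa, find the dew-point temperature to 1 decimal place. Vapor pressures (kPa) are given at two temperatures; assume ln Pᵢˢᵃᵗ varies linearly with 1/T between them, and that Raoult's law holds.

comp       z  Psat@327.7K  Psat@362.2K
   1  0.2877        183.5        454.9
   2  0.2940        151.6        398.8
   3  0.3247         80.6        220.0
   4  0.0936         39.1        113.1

T = 344.7 K

Dew-point temperature: Σzᵢ·P/Pᵢˢᵃᵗ(T) = 1. Interpolate ln Pᵢˢᵃᵗ = aᵢ + bᵢ/T.
  T = 327.7 K: ΣzᵢP/Pᵢˢᵃᵗ = 1.6731
  T = 362.2 K: ΣzᵢP/Pᵢˢᵃᵗ = 0.6189
  T = 344.9 K: ΣzᵢP/Pᵢˢᵃᵗ = 0.9937
  T = 336.3 K: ΣzᵢP/Pᵢˢᵃᵗ = 1.2808
  T = 340.6 K: ΣzᵢP/Pᵢˢᵃᵗ = 1.1263
  T = 342.8 K: ΣzᵢP/Pᵢˢᵃᵗ = 1.0560
Interpolating between 342.8 K and 344.9 K gives T ≈ 344.7 K.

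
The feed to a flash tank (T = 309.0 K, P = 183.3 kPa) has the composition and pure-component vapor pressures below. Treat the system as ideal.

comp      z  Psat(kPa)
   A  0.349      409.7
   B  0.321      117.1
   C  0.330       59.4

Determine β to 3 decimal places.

β = 0.138

Raoult's law: Kᵢ = Pᵢˢᵃᵗ/P = Pᵢˢᵃᵗ/183.3.
  K_A = 409.7/183.3 = 2.23513, K_B = 117.1/183.3 = 0.63884, K_C = 59.4/183.3 = 0.32406
Material balance + equilibrium reduce to Σ zᵢ(Kᵢ−1)/(1+β(Kᵢ−1)) = 0.
Check two-phase: ΣzᵢKᵢ = 1.092 > 1 and Σzᵢ/Kᵢ = 1.677 > 1, so g(0) = 0.092 > 0 and g(1) = -0.677 < 0.
Iterate (Newton) starting at β = 0.49:
  β = 0.490: g = -0.2058, g' = -0.606 → β = 0.150
  β = 0.150: g = -0.0072, g' = -0.612 → β = 0.138
Converged at β = 0.138.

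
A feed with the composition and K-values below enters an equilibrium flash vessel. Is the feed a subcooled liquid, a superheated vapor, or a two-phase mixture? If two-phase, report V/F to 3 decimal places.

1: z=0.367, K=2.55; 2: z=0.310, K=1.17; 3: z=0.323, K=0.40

ΣzᵢKᵢ = 1.428; Σzᵢ/Kᵢ = 1.216.
Both exceed 1, so a two-phase solution exists.
Rachford–Rice: g(ψ) = Σ zᵢ(Kᵢ−1)/(1+ψ(Kᵢ−1)) = 0.
Newton–Raphson from ψ = 0.5:
  ψ = 0.500: g = 0.0922, g' = -0.525 → ψ = 0.676
  ψ = 0.676: g = -0.0008, g' = -0.546 → ψ = 0.674
Converged at ψ = 0.674.

two-phase, V/F = 0.674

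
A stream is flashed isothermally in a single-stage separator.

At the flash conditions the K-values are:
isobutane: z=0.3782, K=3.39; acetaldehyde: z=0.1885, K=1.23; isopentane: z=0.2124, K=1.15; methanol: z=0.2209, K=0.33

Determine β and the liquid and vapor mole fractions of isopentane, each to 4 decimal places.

Material balance + equilibrium reduce to Σ zᵢ(Kᵢ−1)/(1+β(Kᵢ−1)) = 0.
Check two-phase: ΣzᵢKᵢ = 1.8311 > 1 and Σzᵢ/Kᵢ = 1.1189 > 1, so g(0) = 0.8311 > 0 and g(1) = -0.1189 < 0.
Newton–Raphson from β = 0.67:
  β = 0.6700: g = 0.14544, g' = -0.6572 → β = 0.8913
  β = 0.8913: g = -0.01456, g' = -0.8422 → β = 0.8740
  β = 0.8740: g = -0.00024, g' = -0.8145 → β = 0.8737
Converged at β = 0.8737.
Compositions from xᵢ = zᵢ/(1+β(Kᵢ−1)), yᵢ = Kᵢxᵢ:
  isobutane: x = 0.1225, y = 0.4152
  acetaldehyde: x = 0.1570, y = 0.1931
  isopentane: x = 0.1878, y = 0.2160
  methanol: x = 0.5328, y = 0.1758

β = 0.8737, x_isopentane = 0.1878, y_isopentane = 0.2160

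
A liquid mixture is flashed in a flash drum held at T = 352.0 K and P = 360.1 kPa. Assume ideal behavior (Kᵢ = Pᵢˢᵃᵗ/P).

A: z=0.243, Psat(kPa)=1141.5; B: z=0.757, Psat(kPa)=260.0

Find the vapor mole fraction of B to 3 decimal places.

Raoult's law: Kᵢ = Pᵢˢᵃᵗ/P = Pᵢˢᵃᵗ/360.1.
  K_A = 1141.5/360.1 = 3.16995, K_B = 260.0/360.1 = 0.72202
Material balance + equilibrium reduce to Σ zᵢ(Kᵢ−1)/(1+ψ(Kᵢ−1)) = 0.
g(0) = ΣzᵢKᵢ − 1 = 0.317 and g(1) = 1 − Σzᵢ/Kᵢ = -0.125, so a root lies in (0, 1).
Newton–Raphson from ψ = 0.5:
  ψ = 0.500: g = 0.0085, g' = -0.342 → ψ = 0.525
Converged at ψ = 0.525.
Compositions from xᵢ = zᵢ/(1+ψ(Kᵢ−1)), yᵢ = Kᵢxᵢ:
  A: x = 0.114, y = 0.360
  B: x = 0.886, y = 0.640

y_B = 0.640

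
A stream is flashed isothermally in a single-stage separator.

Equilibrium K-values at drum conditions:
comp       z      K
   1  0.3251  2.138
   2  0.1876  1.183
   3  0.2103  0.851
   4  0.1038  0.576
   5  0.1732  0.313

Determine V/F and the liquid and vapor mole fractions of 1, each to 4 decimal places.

V/F = 0.4907, x_1 = 0.2086, y_1 = 0.4460

Rachford–Rice: g(V/F) = Σ zᵢ(Kᵢ−1)/(1+V/F(Kᵢ−1)) = 0.
Check two-phase: ΣzᵢKᵢ = 1.2100 > 1 and Σzᵢ/Kᵢ = 1.2913 > 1, so g(0) = 0.2100 > 0 and g(1) = -0.2913 < 0.
Newton–Raphson from V/F = 0.66:
  V/F = 0.6600: g = -0.07165, g' = -0.4577 → V/F = 0.5034
  V/F = 0.5034: g = -0.00509, g' = -0.4021 → V/F = 0.4908
  V/F = 0.4908: g = -0.00001, g' = -0.3999 → V/F = 0.4907
Converged at V/F = 0.4907.
Compositions from xᵢ = zᵢ/(1+V/F(Kᵢ−1)), yᵢ = Kᵢxᵢ:
  1: x = 0.2086, y = 0.4460
  2: x = 0.1721, y = 0.2036
  3: x = 0.2269, y = 0.1931
  4: x = 0.1311, y = 0.0755
  5: x = 0.2613, y = 0.0818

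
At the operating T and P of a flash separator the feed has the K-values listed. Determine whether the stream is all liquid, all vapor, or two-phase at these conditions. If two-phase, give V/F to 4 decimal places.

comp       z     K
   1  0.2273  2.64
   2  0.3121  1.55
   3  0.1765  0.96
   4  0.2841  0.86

ΣzᵢKᵢ = 1.4976; Σzᵢ/Kᵢ = 0.8017.
Since Σzᵢ/Kᵢ < 1 the mixture is above its dew point — single vapor phase.

all vapor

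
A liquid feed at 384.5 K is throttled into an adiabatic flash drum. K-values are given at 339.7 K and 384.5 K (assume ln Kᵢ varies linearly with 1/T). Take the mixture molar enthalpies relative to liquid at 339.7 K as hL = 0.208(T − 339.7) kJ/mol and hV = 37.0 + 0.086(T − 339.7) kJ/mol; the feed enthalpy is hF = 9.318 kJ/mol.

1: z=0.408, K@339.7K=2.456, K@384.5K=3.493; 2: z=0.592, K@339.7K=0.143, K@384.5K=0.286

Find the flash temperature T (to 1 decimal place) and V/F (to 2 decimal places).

Adiabatic flash: solve Rachford–Rice at each trial T, then check hF = ψ·hV(T) + (1−ψ)·hL(T).
  T = 339.7 K: K = (2.456, 0.143), RR gives ψ = 0.069, H_out = 2.571 kJ/mol
  T = 384.5 K: K = (3.493, 0.286), RR gives ψ = 0.334, H_out = 19.850 kJ/mol
  T = 362.1 K: K = (2.961, 0.207), RR gives ψ = 0.212, H_out = 11.937 kJ/mol
  T = 350.9 K: K = (2.705, 0.173), RR gives ψ = 0.146, H_out = 7.533 kJ/mol
  T = 356.5 K: K = (2.832, 0.189), RR gives ψ = 0.180, H_out = 9.789 kJ/mol
  T = 353.7 K: K = (2.768, 0.181), RR gives ψ = 0.163, H_out = 8.677 kJ/mol
  T = 355.1 K: K = (2.800, 0.185), RR gives ψ = 0.172, H_out = 9.237 kJ/mol
Linear interpolation between T = 355.1 (H_out = 9.237) and T = 356.5 (H_out = 9.789) on hF = 9.318 gives T ≈ 355.3 K, at which ψ = 0.17.

T = 355.3 K, V/F = 0.17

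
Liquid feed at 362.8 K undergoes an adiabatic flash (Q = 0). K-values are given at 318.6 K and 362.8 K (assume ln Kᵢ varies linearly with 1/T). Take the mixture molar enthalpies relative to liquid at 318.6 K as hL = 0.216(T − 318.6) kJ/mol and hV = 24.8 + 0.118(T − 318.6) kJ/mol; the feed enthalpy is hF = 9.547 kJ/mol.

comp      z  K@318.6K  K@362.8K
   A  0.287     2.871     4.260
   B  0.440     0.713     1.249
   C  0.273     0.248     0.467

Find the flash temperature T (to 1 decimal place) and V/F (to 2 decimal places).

T = 326.1 K, V/F = 0.33

Adiabatic flash: solve Rachford–Rice at each trial T, then check hF = ψ·hV(T) + (1−ψ)·hL(T).
  T = 318.6 K: K = (2.871, 0.713, 0.248), RR gives ψ = 0.219, H_out = 5.444 kJ/mol
  T = 362.8 K: K = (4.260, 1.249, 0.467), RR gives ψ = 0.992, H_out = 29.855 kJ/mol
  T = 340.7 K: K = (3.542, 0.961, 0.347), RR gives ψ = 0.564, H_out = 17.550 kJ/mol
  T = 329.6 K: K = (3.199, 0.831, 0.295), RR gives ψ = 0.382, H_out = 11.446 kJ/mol
  T = 324.1 K: K = (3.033, 0.771, 0.271), RR gives ψ = 0.299, H_out = 8.447 kJ/mol
  T = 326.9 K: K = (3.117, 0.801, 0.283), RR gives ψ = 0.341, H_out = 9.973 kJ/mol
  T = 325.5 K: K = (3.075, 0.786, 0.277), RR gives ψ = 0.320, H_out = 9.210 kJ/mol
Linear interpolation between T = 325.5 (H_out = 9.210) and T = 326.9 (H_out = 9.973) on hF = 9.547 gives T ≈ 326.1 K, at which ψ = 0.33.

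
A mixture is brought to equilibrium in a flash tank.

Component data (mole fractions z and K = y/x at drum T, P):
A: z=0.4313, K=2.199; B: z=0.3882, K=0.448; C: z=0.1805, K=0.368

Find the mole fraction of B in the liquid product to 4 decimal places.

x_B = 0.4568

Let β = V/F and solve Σ zᵢ(Kᵢ−1)/(1+β(Kᵢ−1)) = 0.
Feasibility: ΣzᵢKᵢ = 1.1888, Σzᵢ/Kᵢ = 1.5531 — both > 1, two phases present.
Iterate (Newton) starting at β = 0.69:
  β = 0.6900: g = -0.26541, g' = -0.7210 → β = 0.3219
  β = 0.3219: g = -0.03068, g' = -0.6113 → β = 0.2717
  β = 0.2717: g = 0.00023, g' = -0.6216 → β = 0.2721
Converged at β = 0.2721.
Compositions from xᵢ = zᵢ/(1+β(Kᵢ−1)), yᵢ = Kᵢxᵢ:
  A: x = 0.3252, y = 0.7151
  B: x = 0.4568, y = 0.2047
  C: x = 0.2180, y = 0.0802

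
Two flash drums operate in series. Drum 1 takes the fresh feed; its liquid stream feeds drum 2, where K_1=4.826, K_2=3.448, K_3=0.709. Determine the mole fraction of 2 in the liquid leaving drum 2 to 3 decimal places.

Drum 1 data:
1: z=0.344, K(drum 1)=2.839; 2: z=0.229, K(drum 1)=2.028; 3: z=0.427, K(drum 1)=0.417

Drum 1:
Material balance + equilibrium reduce to Σ zᵢ(Kᵢ−1)/(1+ψ₁(Kᵢ−1)) = 0.
Feasibility: ΣzᵢKᵢ = 1.619, Σzᵢ/Kᵢ = 1.258 — both > 1, two phases present.
Newton iteration, ψ₁⁰ = 0.67:
  ψ₁ = 0.670: g = 0.0143, g' = -0.709 → ψ₁ = 0.690
Converged at ψ₁ = 0.690.
Drum-1 compositions:
  1: x = 0.152, y = 0.430
  2: x = 0.134, y = 0.272
  3: x = 0.714, y = 0.298
Drum-2 feed = drum-1 liquid: z₂ = (0.1516, 0.1340, 0.7144).
Drum 2:
Rachford–Rice: g(ψ₂) = Σ zᵢ(Kᵢ−1)/(1+ψ₂(Kᵢ−1)) = 0.
g(0) = ΣzᵢKᵢ − 1 = 0.700 and g(1) = 1 − Σzᵢ/Kᵢ = -0.078, so a root lies in (0, 1).
Newton–Raphson from ψ₂ = 0.57:
  ψ₂ = 0.570: g = 0.0700, g' = -0.446 → ψ₂ = 0.727
  ψ₂ = 0.727: g = 0.0077, g' = -0.356 → ψ₂ = 0.749
Converged at ψ₂ = 0.749.
  1: x = 0.039, y = 0.189
  2: x = 0.047, y = 0.163
  3: x = 0.913, y = 0.648

x_2 (drum 2) = 0.047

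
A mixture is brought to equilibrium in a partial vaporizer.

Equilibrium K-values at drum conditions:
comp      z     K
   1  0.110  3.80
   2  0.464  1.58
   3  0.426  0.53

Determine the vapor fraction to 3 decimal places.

ψ = 0.692

Rachford–Rice: g(ψ) = Σ zᵢ(Kᵢ−1)/(1+ψ(Kᵢ−1)) = 0.
Feasibility: ΣzᵢKᵢ = 1.377, Σzᵢ/Kᵢ = 1.126 — both > 1, two phases present.
Newton iteration, ψ⁰ = 0.5:
  ψ = 0.500: g = 0.0752, g' = -0.404 → ψ = 0.686
  ψ = 0.686: g = 0.0025, g' = -0.386 → ψ = 0.692
Converged at ψ = 0.692.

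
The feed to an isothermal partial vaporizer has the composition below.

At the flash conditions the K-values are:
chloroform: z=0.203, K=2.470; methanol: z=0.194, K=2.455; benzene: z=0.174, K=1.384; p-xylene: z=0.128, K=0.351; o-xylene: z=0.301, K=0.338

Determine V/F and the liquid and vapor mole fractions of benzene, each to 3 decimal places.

Rachford–Rice: g(V/F) = Σ zᵢ(Kᵢ−1)/(1+V/F(Kᵢ−1)) = 0.
g(0) = ΣzᵢKᵢ − 1 = 0.365 and g(1) = 1 − Σzᵢ/Kᵢ = -0.542, so a root lies in (0, 1).
Newton–Raphson from V/F = 0.5:
  V/F = 0.500: g = -0.0294, g' = -0.714 → V/F = 0.459
Converged at V/F = 0.459.
Compositions from xᵢ = zᵢ/(1+V/F(Kᵢ−1)), yᵢ = Kᵢxᵢ:
  chloroform: x = 0.121, y = 0.300
  methanol: x = 0.116, y = 0.286
  benzene: x = 0.148, y = 0.205
  p-xylene: x = 0.182, y = 0.064
  o-xylene: x = 0.432, y = 0.146

V/F = 0.459, x_benzene = 0.148, y_benzene = 0.205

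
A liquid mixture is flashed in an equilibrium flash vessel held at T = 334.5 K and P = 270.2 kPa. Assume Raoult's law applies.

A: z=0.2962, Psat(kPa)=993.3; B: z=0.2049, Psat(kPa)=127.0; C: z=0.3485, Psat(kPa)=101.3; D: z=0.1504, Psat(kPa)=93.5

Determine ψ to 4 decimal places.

ψ = 0.2273

Raoult's law: Kᵢ = Pᵢˢᵃᵗ/P = Pᵢˢᵃᵗ/270.2.
  K_A = 993.3/270.2 = 3.676166, K_B = 127.0/270.2 = 0.470022, K_C = 101.3/270.2 = 0.374907, K_D = 93.5/270.2 = 0.346040
Iterate (Newton) starting at ψ = 0.62:
  ψ = 0.6200: g = -0.38478, g' = -0.9727 → ψ = 0.2244
  ψ = 0.2244: g = 0.00334, g' = -1.1748 → ψ = 0.2273
Converged at ψ = 0.2273.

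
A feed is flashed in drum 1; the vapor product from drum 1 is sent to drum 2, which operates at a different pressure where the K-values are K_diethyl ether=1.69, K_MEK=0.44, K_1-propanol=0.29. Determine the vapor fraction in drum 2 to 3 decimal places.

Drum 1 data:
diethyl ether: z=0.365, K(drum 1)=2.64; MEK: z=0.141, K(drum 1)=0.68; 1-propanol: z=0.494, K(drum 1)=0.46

V/F (drum 2) = 0.350

Drum 1:
Material balance + equilibrium reduce to Σ zᵢ(Kᵢ−1)/(1+ψ₁(Kᵢ−1)) = 0.
Feasibility: ΣzᵢKᵢ = 1.287, Σzᵢ/Kᵢ = 1.420 — both > 1, two phases present.
Newton iteration, ψ₁⁰ = 0.5:
  ψ₁ = 0.500: g = -0.0902, g' = -0.587 → ψ₁ = 0.346
  ψ₁ = 0.346: g = 0.0029, g' = -0.636 → ψ₁ = 0.351
Converged at ψ₁ = 0.351.
Drum-1 compositions:
  diethyl ether: x = 0.232, y = 0.612
  MEK: x = 0.159, y = 0.108
  1-propanol: x = 0.609, y = 0.280
Drum-2 feed = drum-1 vapor: z₂ = (0.6116, 0.1080, 0.2804).
Drum 2:
Rachford–Rice: g(ψ₂) = Σ zᵢ(Kᵢ−1)/(1+ψ₂(Kᵢ−1)) = 0.
Check two-phase: ΣzᵢKᵢ = 1.162 > 1 and Σzᵢ/Kᵢ = 1.574 > 1, so g(0) = 0.162 > 0 and g(1) = -0.574 < 0.
Newton–Raphson from ψ₂ = 0.5:
  ψ₂ = 0.500: g = -0.0789, g' = -0.566 → ψ₂ = 0.361
  ψ₂ = 0.361: g = -0.0055, g' = -0.495 → ψ₂ = 0.350
Converged at ψ₂ = 0.350.
  diethyl ether: x = 0.493, y = 0.833
  MEK: x = 0.134, y = 0.059
  1-propanol: x = 0.373, y = 0.108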